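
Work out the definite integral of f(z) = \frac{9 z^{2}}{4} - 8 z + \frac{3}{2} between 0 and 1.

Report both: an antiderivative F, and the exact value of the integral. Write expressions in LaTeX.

Antiderivative: F(z) = \frac{3 z^{3}}{4} - 4 z^{2} + \frac{3 z}{2}; value = - \frac{7}{4}

The integrand splits into summands that can be handled one at a time.
F(z) = \frac{3 z^{3}}{4} - 4 z^{2} + \frac{3 z}{2} is an antiderivative of f.
Check: d/dz[\frac{3 z^{3}}{4} - 4 z^{2} + \frac{3 z}{2}] = \frac{9 z^{2}}{4} - 8 z + \frac{3}{2} = f(z).
F(1) = - \frac{7}{4}; F(0) = 0.
Integral = F(1) - F(0) = - \frac{7}{4}.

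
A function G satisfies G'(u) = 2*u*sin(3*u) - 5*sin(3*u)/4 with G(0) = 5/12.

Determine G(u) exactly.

Integrate term by term and add the pieces.
A general antiderivative is -2*u*cos(3*u)/3 + 2*sin(3*u)/9 + 5*cos(3*u)/12 + C.
The condition gives C = 5/12 - (5/12) = 0.
So G(u) = (-24*u*cos(3*u) + 8*sin(3*u) + 15*cos(3*u))/36.
Check: d/du[(-24*u*cos(3*u) + 8*sin(3*u) + 15*cos(3*u))/36] = 2*u*sin(3*u) - 5*sin(3*u)/4 = G'(u).

G(u) = (-24*u*cos(3*u) + 8*sin(3*u) + 15*cos(3*u))/36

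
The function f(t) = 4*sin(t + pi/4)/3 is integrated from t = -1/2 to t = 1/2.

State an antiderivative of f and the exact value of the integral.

A first test for any F(t): its t-derivative must equal f(t) identically.
F(t) = -4*cos(t + pi/4)/3 is an antiderivative of f.
Check: d/dt[-4*cos(t + pi/4)/3] = 4*sin(t + pi/4)/3 = f(t).
F(1/2) = -4*cos(1/2 + pi/4)/3; F(-1/2) = -4*sin(1/2 + pi/4)/3.
Integral = F(1/2) - F(-1/2) = -4*cos(1/2 + pi/4)/3 + 4*sin(1/2 + pi/4)/3.

Antiderivative: F(t) = -4*cos(t + pi/4)/3; value = -4*cos(1/2 + pi/4)/3 + 4*sin(1/2 + pi/4)/3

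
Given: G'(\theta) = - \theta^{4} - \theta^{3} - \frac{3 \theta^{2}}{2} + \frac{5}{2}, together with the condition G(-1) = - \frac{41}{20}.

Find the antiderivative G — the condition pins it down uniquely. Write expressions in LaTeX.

G(\theta) = - \frac{\theta \left(4 \theta^{4} + 5 \theta^{3} + 10 \theta^{2} - 50\right)}{20}

Integrate term by term and add the pieces.
A general antiderivative is - \frac{\theta^{5}}{5} - \frac{\theta^{4}}{4} - \frac{\theta^{3}}{2} + \frac{5 \theta}{2} + C.
The condition gives C = - \frac{41}{20} - (- \frac{41}{20}) = 0.
So G(\theta) = - \frac{\theta \left(4 \theta^{4} + 5 \theta^{3} + 10 \theta^{2} - 50\right)}{20}.
Check: d/d\theta[- \frac{\theta \left(4 \theta^{4} + 5 \theta^{3} + 10 \theta^{2} - 50\right)}{20}] = - \theta^{4} - \theta^{3} - \frac{3 \theta^{2}}{2} + \frac{5}{2} = G'(\theta).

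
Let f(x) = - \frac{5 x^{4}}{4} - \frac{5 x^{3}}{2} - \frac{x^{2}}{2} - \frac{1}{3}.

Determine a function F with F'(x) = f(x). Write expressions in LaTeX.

An antiderivative is F(x) = - \frac{x \left(x + 2\right) \left(6 x^{3} + 3 x^{2} - 2 x + 4\right)}{24}.

The integrand splits into summands that can be handled one at a time.
Check: d/dx[- \frac{x \left(x + 2\right) \left(6 x^{3} + 3 x^{2} - 2 x + 4\right)}{24}] = - \frac{5 x^{4}}{4} - \frac{5 x^{3}}{2} - \frac{x^{2}}{2} - \frac{1}{3} = f(x).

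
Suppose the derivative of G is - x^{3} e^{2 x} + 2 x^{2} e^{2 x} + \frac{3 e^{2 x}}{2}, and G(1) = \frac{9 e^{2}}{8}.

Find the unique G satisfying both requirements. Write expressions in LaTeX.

G(x) = \frac{\left(- 4 x^{3} + 14 x^{2} - 14 x + 13\right) e^{2 x}}{8}

G'(x) has the shape u'v + uv' for u = - \frac{x^{3}}{2} + \frac{7 x^{2}}{4} - \frac{7 x}{4} + \frac{13}{8} and v = e^{2 x} — it is the derivative of the product u*v.
A general antiderivative is \frac{\left(- 4 x^{3} + 14 x^{2} - 14 x + 13\right) e^{2 x}}{8} + C.
The condition gives C = \frac{9 e^{2}}{8} - (\frac{9 e^{2}}{8}) = 0.
So G(x) = \frac{\left(- 4 x^{3} + 14 x^{2} - 14 x + 13\right) e^{2 x}}{8}.
Check: d/dx[\frac{\left(- 4 x^{3} + 14 x^{2} - 14 x + 13\right) e^{2 x}}{8}] = - x^{3} e^{2 x} + 2 x^{2} e^{2 x} + \frac{3 e^{2 x}}{2} = G'(x).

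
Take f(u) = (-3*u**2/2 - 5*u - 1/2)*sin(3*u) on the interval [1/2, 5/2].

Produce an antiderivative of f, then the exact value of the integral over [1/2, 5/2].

Antiderivative: F(u) = (9*u**2*cos(3*u) - 6*u*sin(3*u) + 30*u*cos(3*u) - 10*sin(3*u) + cos(3*u))/18; value = -25*sin(15/2)/18 - 73*cos(3/2)/72 + 13*sin(3/2)/18 + 529*cos(15/2)/72

A first test for any F(u): its u-derivative must equal f(u) identically.
F(u) = (9*u**2*cos(3*u) - 6*u*sin(3*u) + 30*u*cos(3*u) - 10*sin(3*u) + cos(3*u))/18 is an antiderivative of f.
Check: d/du[(9*u**2*cos(3*u) - 6*u*sin(3*u) + 30*u*cos(3*u) - 10*sin(3*u) + cos(3*u))/18] = -3*u**2*sin(3*u)/2 - 5*u*sin(3*u) - sin(3*u)/2, which equals f(u).
F(5/2) = -25*sin(15/2)/18 + 529*cos(15/2)/72; F(1/2) = -13*sin(3/2)/18 + 73*cos(3/2)/72.
Integral = F(5/2) - F(1/2) = -25*sin(15/2)/18 - 73*cos(3/2)/72 + 13*sin(3/2)/18 + 529*cos(15/2)/72.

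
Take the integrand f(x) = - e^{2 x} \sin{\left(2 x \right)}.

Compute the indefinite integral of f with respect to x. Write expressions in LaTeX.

F(x) = \frac{\left(- \sin{\left(2 x \right)} + \cos{\left(2 x \right)}\right) e^{2 x}}{4} + C

Differentiate the proposed F(x) back; it has to land on f(x) exactly.
Check: d/dx[\frac{\left(- \sin{\left(2 x \right)} + \cos{\left(2 x \right)}\right) e^{2 x}}{4}] = - e^{2 x} \sin{\left(2 x \right)} = f(x).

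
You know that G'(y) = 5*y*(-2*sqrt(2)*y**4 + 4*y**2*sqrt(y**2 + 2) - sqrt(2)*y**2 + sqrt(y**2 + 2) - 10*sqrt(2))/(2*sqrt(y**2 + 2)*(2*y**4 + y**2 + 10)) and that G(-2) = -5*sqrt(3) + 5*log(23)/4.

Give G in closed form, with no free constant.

Since d/dy undoes antidifferentiation here, G(y) must give back the stated G'(y).
A general antiderivative is -5*sqrt(2*y**2 + 4)/2 + 5*log(y**4 + y**2/2 + 5)/4 + C.
The condition gives C = -5*sqrt(3) + 5*log(23)/4 - (-5*sqrt(3) + 5*log(23)/4) = 0.
So G(y) = 5*(-2*sqrt(2)*sqrt(y**2 + 2) + log(y**4 + y**2/2 + 5))/4.
Check: d/dy[5*(-2*sqrt(2)*sqrt(y**2 + 2) + log(y**4 + y**2/2 + 5))/4] = (-10*sqrt(2)*y**5 + 20*y**3*sqrt(y**2 + 2) - 5*sqrt(2)*y**3 + 5*y*sqrt(y**2 + 2) - 50*sqrt(2)*y)/(4*y**4*sqrt(y**2 + 2) + 2*y**2*sqrt(y**2 + 2) + 20*sqrt(y**2 + 2)), which equals G'(y).

G(y) = 5*(-2*sqrt(2)*sqrt(y**2 + 2) + log(y**4 + y**2/2 + 5))/4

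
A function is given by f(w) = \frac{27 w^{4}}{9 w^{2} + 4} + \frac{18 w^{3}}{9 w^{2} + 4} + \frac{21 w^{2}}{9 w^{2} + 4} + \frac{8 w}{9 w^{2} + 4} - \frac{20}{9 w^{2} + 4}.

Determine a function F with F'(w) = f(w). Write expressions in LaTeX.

An antiderivative is F(w) = w^{3} + w^{2} + w - 4 \operatorname{atan}{\left(\frac{3 w}{2} \right)}.

Integrate term by term and add the pieces.
Check: d/dw[w^{3} + w^{2} + w - 4 \operatorname{atan}{\left(\frac{3 w}{2} \right)}] = \frac{27 w^{4} + 18 w^{3} + 21 w^{2} + 8 w - 20}{9 w^{2} + 4}, which equals f(w).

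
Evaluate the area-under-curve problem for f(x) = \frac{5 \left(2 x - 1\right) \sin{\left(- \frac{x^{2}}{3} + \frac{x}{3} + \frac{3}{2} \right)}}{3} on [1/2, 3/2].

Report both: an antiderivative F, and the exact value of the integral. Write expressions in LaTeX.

Antiderivative: F(x) = 5 \cos{\left(- \frac{x^{2}}{3} + \frac{x}{3} + \frac{3}{2} \right)}; value = - 5 \cos{\left(\frac{19}{12} \right)} + 5 \cos{\left(\frac{5}{4} \right)}

f matches the chain-rule pattern g'(h)*h' with inner function h(x) = - \frac{x^{2}}{3} + \frac{x}{3} + \frac{3}{2}; substituting u = h(x) collapses the integral.
F(x) = 5 \cos{\left(- \frac{x^{2}}{3} + \frac{x}{3} + \frac{3}{2} \right)} is an antiderivative of f.
Check: d/dx[5 \cos{\left(- \frac{x^{2}}{3} + \frac{x}{3} + \frac{3}{2} \right)}] = \frac{10 x \sin{\left(- \frac{x^{2}}{3} + \frac{x}{3} + \frac{3}{2} \right)}}{3} - \frac{5 \sin{\left(- \frac{x^{2}}{3} + \frac{x}{3} + \frac{3}{2} \right)}}{3}, which equals f(x).
F(3/2) = 5 \cos{\left(\frac{5}{4} \right)}; F(1/2) = 5 \cos{\left(\frac{19}{12} \right)}.
Integral = F(3/2) - F(1/2) = - 5 \cos{\left(\frac{19}{12} \right)} + 5 \cos{\left(\frac{5}{4} \right)}.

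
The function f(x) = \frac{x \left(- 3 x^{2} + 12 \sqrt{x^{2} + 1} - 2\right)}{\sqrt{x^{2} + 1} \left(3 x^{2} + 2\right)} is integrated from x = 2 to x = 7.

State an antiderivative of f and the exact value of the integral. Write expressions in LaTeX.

Antiderivative: F(x) = - \sqrt{x^{2} + 1} + 2 \log{\left(3 x^{2} + 2 \right)}; value = - 5 \sqrt{2} - 2 \log{\left(14 \right)} + \sqrt{5} + 2 \log{\left(149 \right)}

A first test for any F(x): its x-derivative must equal f(x) identically.
F(x) = - \sqrt{x^{2} + 1} + 2 \log{\left(3 x^{2} + 2 \right)} is an antiderivative of f.
Check: d/dx[- \sqrt{x^{2} + 1} + 2 \log{\left(3 x^{2} + 2 \right)}] = \frac{- 3 x^{3} + 12 x \sqrt{x^{2} + 1} - 2 x}{3 x^{2} \sqrt{x^{2} + 1} + 2 \sqrt{x^{2} + 1}}, which equals f(x).
F(7) = - 5 \sqrt{2} + 2 \log{\left(149 \right)}; F(2) = - \sqrt{5} + 2 \log{\left(14 \right)}.
Integral = F(7) - F(2) = - 5 \sqrt{2} - 2 \log{\left(14 \right)} + \sqrt{5} + 2 \log{\left(149 \right)}.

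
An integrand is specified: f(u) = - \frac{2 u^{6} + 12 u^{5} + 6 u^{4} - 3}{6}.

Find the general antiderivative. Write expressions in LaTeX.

F(u) = \frac{u \left(- 10 u^{6} - 70 u^{5} - 42 u^{4} + 105\right)}{210} + C

Check any antiderivative F(u) by computing F'(u) and comparing it with f(u).
Check: d/du[\frac{u \left(- 10 u^{6} - 70 u^{5} - 42 u^{4} + 105\right)}{210}] = - \frac{u^{6}}{3} - 2 u^{5} - u^{4} + \frac{1}{2}, which equals f(u).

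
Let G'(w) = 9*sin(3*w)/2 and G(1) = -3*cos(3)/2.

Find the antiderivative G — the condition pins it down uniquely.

G(w) = -3*cos(3*w)/2

Differentiate the proposed G(w) back; it has to land on the given G'(w).
A general antiderivative is -3*cos(3*w)/2 + C.
The condition gives C = -3*cos(3)/2 - (-3*cos(3)/2) = 0.
So G(w) = -3*cos(3*w)/2.
Check: d/dw[-3*cos(3*w)/2] = 9*sin(3*w)/2 = G'(w).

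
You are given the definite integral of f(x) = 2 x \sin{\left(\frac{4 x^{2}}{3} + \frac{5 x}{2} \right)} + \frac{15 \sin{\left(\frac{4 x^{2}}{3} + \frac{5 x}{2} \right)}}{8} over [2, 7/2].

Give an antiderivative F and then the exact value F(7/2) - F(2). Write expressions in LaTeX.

The substitution u = \frac{4 x^{2}}{3} + \frac{5 x}{2} works: f is exactly (dF/du)*(du/dx) for that inner function.
F(x) = - \frac{3 \cos{\left(\frac{4 x^{2}}{3} + \frac{5 x}{2} \right)}}{4} is an antiderivative of f.
Check: d/dx[- \frac{3 \cos{\left(\frac{4 x^{2}}{3} + \frac{5 x}{2} \right)}}{4}] = 2 x \sin{\left(\frac{4 x^{2}}{3} + \frac{5 x}{2} \right)} + \frac{15 \sin{\left(\frac{4 x^{2}}{3} + \frac{5 x}{2} \right)}}{8} = f(x).
F(7/2) = - \frac{3 \cos{\left(\frac{301}{12} \right)}}{4}; F(2) = - \frac{3 \cos{\left(\frac{31}{3} \right)}}{4}.
Integral = F(7/2) - F(2) = - \frac{3 \cos{\left(\frac{301}{12} \right)}}{4} + \frac{3 \cos{\left(\frac{31}{3} \right)}}{4}.

Antiderivative: F(x) = - \frac{3 \cos{\left(\frac{4 x^{2}}{3} + \frac{5 x}{2} \right)}}{4}; value = - \frac{3 \cos{\left(\frac{301}{12} \right)}}{4} + \frac{3 \cos{\left(\frac{31}{3} \right)}}{4}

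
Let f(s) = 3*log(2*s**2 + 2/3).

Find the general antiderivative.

F(s) = 3*s*log(2*s**2 + 2/3) - 6*s + 2*sqrt(3)*atan(sqrt(3)*s) + C

Check any antiderivative F(s) by computing F'(s) and comparing it with f(s).
Check: d/ds[3*s*log(2*s**2 + 2/3) - 6*s + 2*sqrt(3)*atan(sqrt(3)*s)] = 3*log(s**2 + 1/3) + 3*log(2), which equals f(s).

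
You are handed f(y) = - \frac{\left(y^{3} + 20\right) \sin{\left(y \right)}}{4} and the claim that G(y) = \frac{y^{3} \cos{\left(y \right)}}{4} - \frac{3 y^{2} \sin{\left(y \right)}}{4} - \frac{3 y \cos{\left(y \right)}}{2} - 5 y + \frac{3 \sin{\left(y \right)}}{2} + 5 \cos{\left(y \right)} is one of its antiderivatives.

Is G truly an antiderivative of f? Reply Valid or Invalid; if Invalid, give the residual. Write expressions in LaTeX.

Invalid: d/dy[G] - f = -5, which is not 0.

d/dy[G] = - \frac{y^{3} \sin{\left(y \right)}}{4} - 5 \sin{\left(y \right)} - 5
d/dy[G] - f(y) = -5 != 0.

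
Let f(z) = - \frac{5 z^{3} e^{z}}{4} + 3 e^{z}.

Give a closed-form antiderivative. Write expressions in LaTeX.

Recognize the product-rule pattern: f = u'v + uv' with u = - \frac{5 z^{3}}{4} + \frac{15 z^{2}}{4} - \frac{15 z}{2} + \frac{21}{2}, v = e^{z}, so integration by parts undoes it.
Check: d/dz[- \frac{5 z^{3} e^{z}}{4} + \frac{15 z^{2} e^{z}}{4} - \frac{15 z e^{z}}{2} + \frac{21 e^{z}}{2}] = - \frac{5 z^{3} e^{z}}{4} + 3 e^{z} = f(z).

An antiderivative is F(z) = - \frac{5 z^{3} e^{z}}{4} + \frac{15 z^{2} e^{z}}{4} - \frac{15 z e^{z}}{2} + \frac{21 e^{z}}{2}.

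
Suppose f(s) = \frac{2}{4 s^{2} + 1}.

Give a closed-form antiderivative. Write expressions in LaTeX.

An antiderivative is F(s) = \operatorname{atan}{\left(2 s \right)}.

Whatever form F(s) takes, F'(s) = f(s) is non-negotiable.
Check: d/ds[\operatorname{atan}{\left(2 s \right)}] = \frac{2}{4 s^{2} + 1} = f(s).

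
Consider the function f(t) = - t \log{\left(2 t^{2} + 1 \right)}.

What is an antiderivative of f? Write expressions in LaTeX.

Whatever form F(t) takes, F'(t) = f(t) is non-negotiable.
Check: d/dt[\frac{- 2 t^{2} \log{\left(2 t^{2} + 1 \right)} + 2 t^{2} - \log{\left(2 t^{2} + 1 \right)}}{4}] = - t \log{\left(2 t^{2} + 1 \right)} = f(t).

An antiderivative is F(t) = \frac{- 2 t^{2} \log{\left(2 t^{2} + 1 \right)} + 2 t^{2} - \log{\left(2 t^{2} + 1 \right)}}{4}.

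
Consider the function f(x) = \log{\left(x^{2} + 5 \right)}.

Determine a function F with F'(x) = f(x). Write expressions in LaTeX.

For F(x) to be correct the identity F'(x) - f(x) = 0 must hold.
Check: d/dx[x \log{\left(x^{2} + 5 \right)} - 2 x + 2 \sqrt{5} \operatorname{atan}{\left(\frac{\sqrt{5} x}{5} \right)}] = \log{\left(x^{2} + 5 \right)} = f(x).

An antiderivative is F(x) = x \log{\left(x^{2} + 5 \right)} - 2 x + 2 \sqrt{5} \operatorname{atan}{\left(\frac{\sqrt{5} x}{5} \right)}.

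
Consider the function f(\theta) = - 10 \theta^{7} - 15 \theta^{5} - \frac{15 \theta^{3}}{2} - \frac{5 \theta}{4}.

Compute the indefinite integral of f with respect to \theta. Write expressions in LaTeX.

F(\theta) = - \frac{5 \left(2 \theta^{2} + 1\right)^{4}}{64} + C

The substitution u = - \theta^{2} - \frac{1}{2} works: f is exactly (dF/du)*(du/d\theta) for that inner function.
Check: d/d\theta[- \frac{5 \left(2 \theta^{2} + 1\right)^{4}}{64}] = - 10 \theta^{7} - 15 \theta^{5} - \frac{15 \theta^{3}}{2} - \frac{5 \theta}{4} = f(\theta).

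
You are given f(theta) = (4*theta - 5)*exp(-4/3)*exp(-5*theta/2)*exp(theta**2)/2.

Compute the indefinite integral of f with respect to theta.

F(theta) = exp(theta**2 - 5*theta/2 - 4/3) + C

The substitution u = theta**2 - 5*theta/2 - 4/3 works: f is exactly (dF/du)*(du/dtheta) for that inner function.
Check: d/dtheta[exp(theta**2 - 5*theta/2 - 4/3)] = (4*theta - 5)*exp(-4/3)*exp(-5*theta/2)*exp(theta**2)/2 = f(theta).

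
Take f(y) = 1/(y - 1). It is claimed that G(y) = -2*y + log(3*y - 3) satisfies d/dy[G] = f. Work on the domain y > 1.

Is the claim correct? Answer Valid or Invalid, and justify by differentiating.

Invalid: d/dy[G] - f = -2, which is not 0.

d/dy[G] = (3 - 2*y)/(y - 1)
d/dy[G] - f(y) = -2 != 0.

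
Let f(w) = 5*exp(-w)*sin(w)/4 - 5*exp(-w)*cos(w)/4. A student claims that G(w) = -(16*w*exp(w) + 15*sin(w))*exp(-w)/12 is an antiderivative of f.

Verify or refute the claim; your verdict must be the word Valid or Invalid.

d/dw[G] = (-16*exp(w) + 15*sin(w) - 15*cos(w))*exp(-w)/12
d/dw[G] - f(w) = -4/3 != 0.

Invalid: d/dw[G] - f = -4/3, which is not 0.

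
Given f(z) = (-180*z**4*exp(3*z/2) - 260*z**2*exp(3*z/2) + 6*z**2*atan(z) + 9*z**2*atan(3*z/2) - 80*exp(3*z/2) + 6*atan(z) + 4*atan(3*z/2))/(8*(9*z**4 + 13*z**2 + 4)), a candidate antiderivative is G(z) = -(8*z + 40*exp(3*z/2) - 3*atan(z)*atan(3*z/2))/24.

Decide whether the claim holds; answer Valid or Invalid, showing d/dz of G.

d/dz[G] = (-540*z**4*exp(3*z/2) - 72*z**4 - 780*z**2*exp(3*z/2) + 18*z**2*atan(z) + 27*z**2*atan(3*z/2) - 104*z**2 - 240*exp(3*z/2) + 18*atan(z) + 12*atan(3*z/2) - 32)/(216*z**4 + 312*z**2 + 96)
d/dz[G] - f(z) = -1/3 != 0.

Invalid: d/dz[G] - f = -1/3, which is not 0.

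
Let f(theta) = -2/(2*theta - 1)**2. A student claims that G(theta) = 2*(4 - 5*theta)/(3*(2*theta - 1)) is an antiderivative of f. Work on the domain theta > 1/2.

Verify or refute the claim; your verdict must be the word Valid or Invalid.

Valid - differentiating G returns exactly f.

d/dtheta[G] = -2/(4*theta**2 - 4*theta + 1)
This equals f(theta) exactly, so the claim holds.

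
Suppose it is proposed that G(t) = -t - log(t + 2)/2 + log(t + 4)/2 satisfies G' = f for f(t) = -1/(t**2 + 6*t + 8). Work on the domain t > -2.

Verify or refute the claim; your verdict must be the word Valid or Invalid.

d/dt[G] = (-t**2 - 6*t - 9)/(t**2 + 6*t + 8)
d/dt[G] - f(t) = -1 != 0.

Invalid: d/dt[G] - f = -1, which is not 0.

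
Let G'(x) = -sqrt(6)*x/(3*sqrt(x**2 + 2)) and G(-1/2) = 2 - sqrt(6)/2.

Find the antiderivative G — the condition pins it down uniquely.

G'(x) matches the chain-rule pattern g'(h)*h' with inner function h(x) = 3*x**2/2 + 3; substituting u = h(x) collapses the integral.
A general antiderivative is -2*sqrt(3*x**2/2 + 3)/3 + C.
The condition gives C = 2 - sqrt(6)/2 - (-sqrt(6)/2) = 2.
So G(x) = 2 - 2*sqrt(3*x**2/2 + 3)/3.
Check: d/dx[2 - 2*sqrt(3*x**2/2 + 3)/3] = -sqrt(6)*x/(3*sqrt(x**2 + 2)) = G'(x).

G(x) = 2 - 2*sqrt(3*x**2/2 + 3)/3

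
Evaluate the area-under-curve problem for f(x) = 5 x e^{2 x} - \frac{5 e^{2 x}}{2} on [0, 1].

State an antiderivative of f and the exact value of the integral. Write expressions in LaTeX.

Recognize the product-rule pattern: f = u'v + uv' with u = \frac{5 x}{2} - \frac{5}{2}, v = e^{2 x}, so integration by parts undoes it.
F(x) = \frac{5 x e^{2 x}}{2} - \frac{5 e^{2 x}}{2} is an antiderivative of f.
Check: d/dx[\frac{5 x e^{2 x}}{2} - \frac{5 e^{2 x}}{2}] = 5 x e^{2 x} - \frac{5 e^{2 x}}{2} = f(x).
F(1) = 0; F(0) = - \frac{5}{2}.
Integral = F(1) - F(0) = \frac{5}{2}.

Antiderivative: F(x) = \frac{5 x e^{2 x}}{2} - \frac{5 e^{2 x}}{2}; value = \frac{5}{2}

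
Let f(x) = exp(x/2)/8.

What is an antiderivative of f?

Check any antiderivative F(x) by computing F'(x) and comparing it with f(x).
Check: d/dx[exp(x/2)/4] = exp(x/2)/8 = f(x).

An antiderivative is F(x) = exp(x/2)/4.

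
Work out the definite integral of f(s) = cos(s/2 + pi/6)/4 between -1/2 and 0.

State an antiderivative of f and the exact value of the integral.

A first test for any F(s): its s-derivative must equal f(s) identically.
F(s) = sin(s/2 + pi/6)/2 is an antiderivative of f.
Check: d/ds[sin(s/2 + pi/6)/2] = cos(s/2 + pi/6)/4 = f(s).
F(0) = 1/4; F(-1/2) = cos(1/4 + pi/3)/2.
Integral = F(0) - F(-1/2) = 1/4 - cos(1/4 + pi/3)/2.

Antiderivative: F(s) = sin(s/2 + pi/6)/2; value = 1/4 - cos(1/4 + pi/3)/2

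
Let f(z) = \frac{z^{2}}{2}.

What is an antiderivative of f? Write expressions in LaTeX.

An antiderivative is F(z) = \frac{z^{3}}{6}.

Any candidate F(z) must reproduce f(z) exactly when differentiated.
Check: d/dz[\frac{z^{3}}{6}] = \frac{z^{2}}{2} = f(z).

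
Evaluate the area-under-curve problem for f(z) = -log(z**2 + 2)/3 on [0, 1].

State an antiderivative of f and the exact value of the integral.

Antiderivative: F(z) = -z*log(z**2 + 2)/3 + 2*z/3 - 2*sqrt(2)*atan(sqrt(2)*z/2)/3; value = -2*sqrt(2)*atan(sqrt(2)/2)/3 - log(3)/3 + 2/3

Any candidate F(z) must reproduce f(z) exactly when differentiated.
F(z) = -z*log(z**2 + 2)/3 + 2*z/3 - 2*sqrt(2)*atan(sqrt(2)*z/2)/3 is an antiderivative of f.
Check: d/dz[-z*log(z**2 + 2)/3 + 2*z/3 - 2*sqrt(2)*atan(sqrt(2)*z/2)/3] = -log(z**2 + 2)/3 = f(z).
F(1) = -2*sqrt(2)*atan(sqrt(2)/2)/3 - log(3)/3 + 2/3; F(0) = 0.
Integral = F(1) - F(0) = -2*sqrt(2)*atan(sqrt(2)/2)/3 - log(3)/3 + 2/3.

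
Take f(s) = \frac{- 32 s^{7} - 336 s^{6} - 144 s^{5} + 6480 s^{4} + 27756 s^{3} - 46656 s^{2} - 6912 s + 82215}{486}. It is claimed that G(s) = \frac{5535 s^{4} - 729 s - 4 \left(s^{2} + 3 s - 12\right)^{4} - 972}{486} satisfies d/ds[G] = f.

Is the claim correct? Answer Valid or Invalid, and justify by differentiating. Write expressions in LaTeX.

Valid. The derivative of G reproduces f.

d/ds[G] = - \frac{16 s^{7}}{243} - \frac{56 s^{6}}{81} - \frac{8 s^{5}}{27} + \frac{40 s^{4}}{3} + \frac{514 s^{3}}{9} - 96 s^{2} - \frac{128 s}{9} + \frac{1015}{6}
This equals f(s) exactly, so the claim holds.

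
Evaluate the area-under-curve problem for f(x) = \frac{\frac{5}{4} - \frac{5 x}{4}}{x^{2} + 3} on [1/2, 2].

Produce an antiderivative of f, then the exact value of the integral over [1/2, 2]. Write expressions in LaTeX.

Antiderivative: F(x) = \frac{5 \left(- 3 \log{\left(x^{2} + 3 \right)} + 2 \sqrt{3} \operatorname{atan}{\left(\frac{\sqrt{3} x}{3} \right)}\right)}{24}; value = - \frac{5 \log{\left(7 \right)}}{8} - \frac{5 \sqrt{3} \operatorname{atan}{\left(\frac{\sqrt{3}}{6} \right)}}{12} + \frac{5 \sqrt{3} \operatorname{atan}{\left(\frac{2 \sqrt{3}}{3} \right)}}{12} + \frac{5 \log{\left(\frac{13}{4} \right)}}{8}

Differentiate the proposed F(x) back; it has to land on f(x) exactly.
F(x) = \frac{5 \left(- 3 \log{\left(x^{2} + 3 \right)} + 2 \sqrt{3} \operatorname{atan}{\left(\frac{\sqrt{3} x}{3} \right)}\right)}{24} is an antiderivative of f.
Check: d/dx[\frac{5 \left(- 3 \log{\left(x^{2} + 3 \right)} + 2 \sqrt{3} \operatorname{atan}{\left(\frac{\sqrt{3} x}{3} \right)}\right)}{24}] = \frac{5 - 5 x}{4 x^{2} + 12}, which equals f(x).
F(2) = - \frac{5 \log{\left(7 \right)}}{8} + \frac{5 \sqrt{3} \operatorname{atan}{\left(\frac{2 \sqrt{3}}{3} \right)}}{12}; F(1/2) = - \frac{5 \log{\left(\frac{13}{4} \right)}}{8} + \frac{5 \sqrt{3} \operatorname{atan}{\left(\frac{\sqrt{3}}{6} \right)}}{12}.
Integral = F(2) - F(1/2) = - \frac{5 \log{\left(7 \right)}}{8} - \frac{5 \sqrt{3} \operatorname{atan}{\left(\frac{\sqrt{3}}{6} \right)}}{12} + \frac{5 \sqrt{3} \operatorname{atan}{\left(\frac{2 \sqrt{3}}{3} \right)}}{12} + \frac{5 \log{\left(\frac{13}{4} \right)}}{8}.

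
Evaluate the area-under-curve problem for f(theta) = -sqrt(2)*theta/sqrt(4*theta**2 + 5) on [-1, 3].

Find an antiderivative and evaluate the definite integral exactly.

Antiderivative: F(theta) = -sqrt(2*theta**2 + 5/2)/2; value = -sqrt(82)/4 + 3*sqrt(2)/4

The substitution u = 2*theta**2 + 5/2 works: f is exactly (dF/du)*(du/dtheta) for that inner function.
F(theta) = -sqrt(2*theta**2 + 5/2)/2 is an antiderivative of f.
Check: d/dtheta[-sqrt(2*theta**2 + 5/2)/2] = -sqrt(2)*theta/sqrt(4*theta**2 + 5) = f(theta).
F(3) = -sqrt(82)/4; F(-1) = -3*sqrt(2)/4.
Integral = F(3) - F(-1) = -sqrt(82)/4 + 3*sqrt(2)/4.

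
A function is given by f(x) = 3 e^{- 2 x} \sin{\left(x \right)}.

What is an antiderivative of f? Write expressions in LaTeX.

Since d/dx undoes antidifferentiation here, F'(x) = f(x) is required of F(x).
Check: d/dx[\frac{\left(- 6 \sin{\left(x \right)} - 3 \cos{\left(x \right)}\right) e^{- 2 x}}{5}] = 3 e^{- 2 x} \sin{\left(x \right)} = f(x).

An antiderivative is F(x) = \frac{\left(- 6 \sin{\left(x \right)} - 3 \cos{\left(x \right)}\right) e^{- 2 x}}{5}.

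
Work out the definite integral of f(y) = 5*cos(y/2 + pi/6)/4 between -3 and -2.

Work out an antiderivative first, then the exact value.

For F(y) to be correct the identity F'(y) - f(y) = 0 must hold.
F(y) = 5*sin(y/2 + pi/6)/2 is an antiderivative of f.
Check: d/dy[5*sin(y/2 + pi/6)/2] = 5*cos(y/2 + pi/6)/4 = f(y).
F(-2) = 5*cos(1 + pi/3)/2; F(-3) = 5*cos(pi/3 + 3/2)/2.
Integral = F(-2) - F(-3) = 5*cos(1 + pi/3)/2 - 5*cos(pi/3 + 3/2)/2.

Antiderivative: F(y) = 5*sin(y/2 + pi/6)/2; value = 5*cos(1 + pi/3)/2 - 5*cos(pi/3 + 3/2)/2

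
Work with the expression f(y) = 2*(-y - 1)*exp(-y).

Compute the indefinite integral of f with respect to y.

F(y) = (2*y + 4)*exp(-y) + C

Recognize the product-rule pattern: f = u'v + uv' with u = 2*y + 4, v = exp(-y), so integration by parts undoes it.
Check: d/dy[(2*y + 4)*exp(-y)] = (-2*y - 2)*exp(-y), which equals f(y).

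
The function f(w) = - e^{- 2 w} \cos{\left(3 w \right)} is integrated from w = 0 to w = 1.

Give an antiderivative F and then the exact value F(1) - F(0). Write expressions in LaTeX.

Check any antiderivative F(w) by computing F'(w) and comparing it with f(w).
F(w) = \frac{\left(- 3 \sin{\left(3 w \right)} + 2 \cos{\left(3 w \right)}\right) e^{- 2 w}}{13} is an antiderivative of f.
Check: d/dw[\frac{\left(- 3 \sin{\left(3 w \right)} + 2 \cos{\left(3 w \right)}\right) e^{- 2 w}}{13}] = - e^{- 2 w} \cos{\left(3 w \right)} = f(w).
F(1) = \frac{2 \cos{\left(3 \right)}}{13 e^{2}} - \frac{3 \sin{\left(3 \right)}}{13 e^{2}}; F(0) = \frac{2}{13}.
Integral = F(1) - F(0) = - \frac{2}{13} + \frac{2 \cos{\left(3 \right)}}{13 e^{2}} - \frac{3 \sin{\left(3 \right)}}{13 e^{2}}.

Antiderivative: F(w) = \frac{\left(- 3 \sin{\left(3 w \right)} + 2 \cos{\left(3 w \right)}\right) e^{- 2 w}}{13}; value = - \frac{2}{13} + \frac{2 \cos{\left(3 \right)}}{13 e^{2}} - \frac{3 \sin{\left(3 \right)}}{13 e^{2}}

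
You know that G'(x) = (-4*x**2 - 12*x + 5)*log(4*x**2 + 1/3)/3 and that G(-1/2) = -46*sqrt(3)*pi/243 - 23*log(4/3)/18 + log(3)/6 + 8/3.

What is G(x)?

For G(x) to be correct, d/dx[G] must agree with the stated G'(x) identically.
A general antiderivative is 8*x**3/27 + 2*x**2 - 92*x/27 + (-4*x**3/9 - 2*x**2 + 5*x/3)*log(4*x**2 + 1/3) - log(x**2 + 1/12)/6 + 46*sqrt(3)*atan(2*sqrt(3)*x)/81 + C.
The condition gives C = -46*sqrt(3)*pi/243 - 23*log(4/3)/18 + log(3)/6 + 8/3 - (-46*sqrt(3)*pi/243 - 23*log(4/3)/18 + log(3)/6 + 13/6) = 1/2.
So G(x) = -(72*x**3*log(4*x**2 + 1/3) - 48*x**3 + 324*x**2*log(4*x**2 + 1/3) - 324*x**2 - 270*x*log(4*x**2 + 1/3) + 552*x + 27*log(x**2 + 1/12) - 92*sqrt(3)*atan(2*sqrt(3)*x) - 81)/162.
Check: d/dx[-(72*x**3*log(4*x**2 + 1/3) - 48*x**3 + 324*x**2*log(4*x**2 + 1/3) - 324*x**2 - 270*x*log(4*x**2 + 1/3) + 552*x + 27*log(x**2 + 1/12) - 92*sqrt(3)*atan(2*sqrt(3)*x) - 81)/162] = -4*x**2*log(4*x**2 + 1/3)/3 - 4*x*log(4*x**2 + 1/3) + 5*log(4*x**2 + 1/3)/3, which equals G'(x).

G(x) = -(72*x**3*log(4*x**2 + 1/3) - 48*x**3 + 324*x**2*log(4*x**2 + 1/3) - 324*x**2 - 270*x*log(4*x**2 + 1/3) + 552*x + 27*log(x**2 + 1/12) - 92*sqrt(3)*atan(2*sqrt(3)*x) - 81)/162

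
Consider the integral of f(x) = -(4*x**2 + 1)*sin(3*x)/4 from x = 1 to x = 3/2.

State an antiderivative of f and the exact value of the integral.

Differentiate the proposed F(x) back; it has to land on f(x) exactly.
F(x) = x**2*cos(3*x)/3 - 2*x*sin(3*x)/9 + cos(3*x)/108 is an antiderivative of f.
Check: d/dx[x**2*cos(3*x)/3 - 2*x*sin(3*x)/9 + cos(3*x)/108] = -x**2*sin(3*x) - sin(3*x)/4, which equals f(x).
F(3/2) = 41*cos(9/2)/54 - sin(9/2)/3; F(1) = 37*cos(3)/108 - 2*sin(3)/9.
Integral = F(3/2) - F(1) = 41*cos(9/2)/54 + 2*sin(3)/9 - sin(9/2)/3 - 37*cos(3)/108.

Antiderivative: F(x) = x**2*cos(3*x)/3 - 2*x*sin(3*x)/9 + cos(3*x)/108; value = 41*cos(9/2)/54 + 2*sin(3)/9 - sin(9/2)/3 - 37*cos(3)/108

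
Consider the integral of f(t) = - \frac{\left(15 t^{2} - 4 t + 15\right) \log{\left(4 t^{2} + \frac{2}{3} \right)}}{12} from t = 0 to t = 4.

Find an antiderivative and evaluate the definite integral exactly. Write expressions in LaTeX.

Check any antiderivative F(t) by computing F'(t) and comparing it with f(t).
F(t) = \frac{60 t^{3} - 36 t^{2} + 18 t \left(- 5 t^{2} + 2 t - 15\right) \log{\left(4 t^{2} + \frac{2}{3} \right)} + 510 t + 6 \log{\left(t^{2} + \frac{1}{6} \right)} - 85 \sqrt{6} \operatorname{atan}{\left(\sqrt{6} t \right)}}{216} is an antiderivative of f.
Check: d/dt[\frac{60 t^{3} - 36 t^{2} + 18 t \left(- 5 t^{2} + 2 t - 15\right) \log{\left(4 t^{2} + \frac{2}{3} \right)} + 510 t + 6 \log{\left(t^{2} + \frac{1}{6} \right)} - 85 \sqrt{6} \operatorname{atan}{\left(\sqrt{6} t \right)}}{216}] = - \frac{5 t^{2} \log{\left(2 t^{2} + \frac{1}{3} \right)}}{4} - \frac{5 t^{2} \log{\left(2 \right)}}{4} + \frac{t \log{\left(2 t^{2} + \frac{1}{3} \right)}}{3} + \frac{t \log{\left(2 \right)}}{3} - \frac{5 \log{\left(2 t^{2} + \frac{1}{3} \right)}}{4} - \frac{5 \log{\left(2 \right)}}{4}, which equals f(t).
F(4) = - 29 \log{\left(\frac{194}{3} \right)} - \frac{85 \sqrt{6} \operatorname{atan}{\left(4 \sqrt{6} \right)}}{216} + \frac{\log{\left(\frac{97}{6} \right)}}{36} + \frac{221}{9}; F(0) = - \frac{\log{\left(6 \right)}}{36}.
Integral = F(4) - F(0) = - 29 \log{\left(\frac{194}{3} \right)} - \frac{85 \sqrt{6} \operatorname{atan}{\left(4 \sqrt{6} \right)}}{216} + \frac{\log{\left(6 \right)}}{36} + \frac{\log{\left(\frac{97}{6} \right)}}{36} + \frac{221}{9}.

Antiderivative: F(t) = \frac{60 t^{3} - 36 t^{2} + 18 t \left(- 5 t^{2} + 2 t - 15\right) \log{\left(4 t^{2} + \frac{2}{3} \right)} + 510 t + 6 \log{\left(t^{2} + \frac{1}{6} \right)} - 85 \sqrt{6} \operatorname{atan}{\left(\sqrt{6} t \right)}}{216}; value = - 29 \log{\left(\frac{194}{3} \right)} - \frac{85 \sqrt{6} \operatorname{atan}{\left(4 \sqrt{6} \right)}}{216} + \frac{\log{\left(6 \right)}}{36} + \frac{\log{\left(\frac{97}{6} \right)}}{36} + \frac{221}{9}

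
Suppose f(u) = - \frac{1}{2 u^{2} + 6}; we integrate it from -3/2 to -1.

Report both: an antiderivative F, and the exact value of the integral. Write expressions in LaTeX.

An antiderivative F(u) passes only if d/du[F] lands on f(u) exactly.
F(u) = - \frac{\sqrt{3} \operatorname{atan}{\left(\frac{\sqrt{3} u}{3} \right)}}{6} is an antiderivative of f.
Check: d/du[- \frac{\sqrt{3} \operatorname{atan}{\left(\frac{\sqrt{3} u}{3} \right)}}{6}] = - \frac{1}{2 u^{2} + 6} = f(u).
F(-1) = \frac{\sqrt{3} \pi}{36}; F(-3/2) = \frac{\sqrt{3} \operatorname{atan}{\left(\frac{\sqrt{3}}{2} \right)}}{6}.
Integral = F(-1) - F(-3/2) = - \frac{\sqrt{3} \operatorname{atan}{\left(\frac{\sqrt{3}}{2} \right)}}{6} + \frac{\sqrt{3} \pi}{36}.

Antiderivative: F(u) = - \frac{\sqrt{3} \operatorname{atan}{\left(\frac{\sqrt{3} u}{3} \right)}}{6}; value = - \frac{\sqrt{3} \operatorname{atan}{\left(\frac{\sqrt{3}}{2} \right)}}{6} + \frac{\sqrt{3} \pi}{36}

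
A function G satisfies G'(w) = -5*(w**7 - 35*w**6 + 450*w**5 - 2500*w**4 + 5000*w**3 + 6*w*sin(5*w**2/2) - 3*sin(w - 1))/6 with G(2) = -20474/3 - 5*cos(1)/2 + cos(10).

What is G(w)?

Check a candidate G(w) by differentiating: d/dw[G] must match the given G'(w).
A general antiderivative is -5*(-w**2/2 + 5*w)**4/3 + cos(5*w**2/2) - 5*cos(w - 1)/2 + C.
The condition gives C = -20474/3 - 5*cos(1)/2 + cos(10) - (-20480/3 - 5*cos(1)/2 + cos(10)) = 2.
So G(w) = -5*w**8/48 + 25*w**7/6 - 125*w**6/2 + 1250*w**5/3 - 3125*w**4/3 + cos(5*w**2/2) - 5*cos(w - 1)/2 + 2.
Check: d/dw[-5*w**8/48 + 25*w**7/6 - 125*w**6/2 + 1250*w**5/3 - 3125*w**4/3 + cos(5*w**2/2) - 5*cos(w - 1)/2 + 2] = -5*w**7/6 + 175*w**6/6 - 375*w**5 + 6250*w**4/3 - 12500*w**3/3 - 5*w*sin(5*w**2/2) + 5*sin(w - 1)/2, which equals G'(w).

G(w) = -5*w**8/48 + 25*w**7/6 - 125*w**6/2 + 1250*w**5/3 - 3125*w**4/3 + cos(5*w**2/2) - 5*cos(w - 1)/2 + 2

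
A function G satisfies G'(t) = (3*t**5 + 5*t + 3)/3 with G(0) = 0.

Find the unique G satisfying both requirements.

Since d/dt undoes antidifferentiation here, G(t) must give back the stated G'(t).
A general antiderivative is t**6/6 + 5*t**2/6 + t + C.
The condition gives C = 0 - (0) = 0.
So G(t) = t*(t + 1)*(t**4 - t**3 + t**2 - t + 6)/6.
Check: d/dt[t*(t + 1)*(t**4 - t**3 + t**2 - t + 6)/6] = t**5 + 5*t/3 + 1, which equals G'(t).

G(t) = t*(t + 1)*(t**4 - t**3 + t**2 - t + 6)/6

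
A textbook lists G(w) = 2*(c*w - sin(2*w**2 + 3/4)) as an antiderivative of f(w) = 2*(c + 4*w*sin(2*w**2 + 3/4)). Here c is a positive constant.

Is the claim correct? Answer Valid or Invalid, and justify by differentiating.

d/dw[G] = 2*c - 8*w*cos(2*w**2 + 3/4)
d/dw[G] - f(w) = -8*w*sin(2*w**2 + 3/4) - 8*w*cos(2*w**2 + 3/4) != 0.

Invalid: d/dw[G] - f = -8*w*sin(2*w**2 + 3/4) - 8*w*cos(2*w**2 + 3/4), which is not 0.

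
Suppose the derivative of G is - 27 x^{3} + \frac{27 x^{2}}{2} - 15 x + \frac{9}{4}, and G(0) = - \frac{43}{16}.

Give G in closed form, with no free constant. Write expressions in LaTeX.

G(x) = - \frac{3 \left(- 3 x^{2} + x - \frac{3}{2}\right)^{2}}{4} - 1

The substitution u = - 3 x^{2} + x - \frac{3}{2} works: G'(x) is exactly (dG/du)*(du/dx) for that inner function.
A general antiderivative is - \frac{3 \left(- 3 x^{2} + x - \frac{3}{2}\right)^{2}}{4} + C.
The condition gives C = - \frac{43}{16} - (- \frac{27}{16}) = -1.
So G(x) = - \frac{3 \left(- 3 x^{2} + x - \frac{3}{2}\right)^{2}}{4} - 1.
Check: d/dx[- \frac{3 \left(- 3 x^{2} + x - \frac{3}{2}\right)^{2}}{4} - 1] = - 27 x^{3} + \frac{27 x^{2}}{2} - 15 x + \frac{9}{4} = G'(x).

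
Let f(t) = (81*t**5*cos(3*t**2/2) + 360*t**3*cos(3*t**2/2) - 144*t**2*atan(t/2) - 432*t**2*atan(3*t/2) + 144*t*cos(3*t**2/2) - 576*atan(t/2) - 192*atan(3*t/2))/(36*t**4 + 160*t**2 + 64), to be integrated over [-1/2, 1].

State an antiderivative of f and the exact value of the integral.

Any candidate F(t) must reproduce f(t) exactly when differentiated.
F(t) = 3*sin(3*t**2/2)/4 - 6*atan(t/2)*atan(3*t/2) is an antiderivative of f.
Check: d/dt[3*sin(3*t**2/2)/4 - 6*atan(t/2)*atan(3*t/2)] = (81*t**5*cos(3*t**2/2) + 360*t**3*cos(3*t**2/2) - 144*t**2*atan(t/2) - 432*t**2*atan(3*t/2) + 144*t*cos(3*t**2/2) - 576*atan(t/2) - 192*atan(3*t/2))/(36*t**4 + 160*t**2 + 64) = f(t).
F(1) = -6*atan(1/2)*atan(3/2) + 3*sin(3/2)/4; F(-1/2) = -6*atan(1/4)*atan(3/4) + 3*sin(3/8)/4.
Integral = F(1) - F(-1/2) = -6*atan(1/2)*atan(3/2) - 3*sin(3/8)/4 + 3*sin(3/2)/4 + 6*atan(1/4)*atan(3/4).

Antiderivative: F(t) = 3*sin(3*t**2/2)/4 - 6*atan(t/2)*atan(3*t/2); value = -6*atan(1/2)*atan(3/2) - 3*sin(3/8)/4 + 3*sin(3/2)/4 + 6*atan(1/4)*atan(3/4)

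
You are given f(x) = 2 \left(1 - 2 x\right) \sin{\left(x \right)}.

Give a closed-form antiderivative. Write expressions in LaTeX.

An antiderivative F(x) passes only if d/dx[F] lands on f(x) exactly.
Check: d/dx[2 \left(2 x \cos{\left(x \right)} - 2 \sin{\left(x \right)} - \cos{\left(x \right)}\right)] = - 4 x \sin{\left(x \right)} + 2 \sin{\left(x \right)}, which equals f(x).

An antiderivative is F(x) = 2 \left(2 x \cos{\left(x \right)} - 2 \sin{\left(x \right)} - \cos{\left(x \right)}\right).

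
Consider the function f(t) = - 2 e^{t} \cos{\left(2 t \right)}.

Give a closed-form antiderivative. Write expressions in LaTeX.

A first test for any F(t): its t-derivative must equal f(t) identically.
Check: d/dt[\frac{2 \left(- 2 \sin{\left(2 t \right)} - \cos{\left(2 t \right)}\right) e^{t}}{5}] = - 2 e^{t} \cos{\left(2 t \right)} = f(t).

An antiderivative is F(t) = \frac{2 \left(- 2 \sin{\left(2 t \right)} - \cos{\left(2 t \right)}\right) e^{t}}{5}.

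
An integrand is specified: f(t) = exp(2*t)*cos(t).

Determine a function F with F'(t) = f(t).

A candidate is checked by its d/dt: the result must match f(t).
Check: d/dt[exp(2*t)*sin(t)/5 + 2*exp(2*t)*cos(t)/5] = exp(2*t)*cos(t) = f(t).

An antiderivative is F(t) = exp(2*t)*sin(t)/5 + 2*exp(2*t)*cos(t)/5.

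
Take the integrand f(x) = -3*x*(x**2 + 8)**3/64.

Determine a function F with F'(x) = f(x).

An antiderivative is F(x) = -3*x**8/512 - 3*x**6/16 - 9*x**4/4 - 12*x**2.

The substitution u = x**2/4 + 2 works: f is exactly (dF/du)*(du/dx) for that inner function.
Check: d/dx[-3*x**8/512 - 3*x**6/16 - 9*x**4/4 - 12*x**2] = -3*x**7/64 - 9*x**5/8 - 9*x**3 - 24*x, which equals f(x).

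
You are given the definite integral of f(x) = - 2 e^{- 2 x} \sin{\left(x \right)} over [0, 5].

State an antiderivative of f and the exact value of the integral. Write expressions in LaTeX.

A candidate is checked by its d/dx: the result must match f(x).
F(x) = \frac{2 \left(2 \sin{\left(x \right)} + \cos{\left(x \right)}\right) e^{- 2 x}}{5} is an antiderivative of f.
Check: d/dx[\frac{2 \left(2 \sin{\left(x \right)} + \cos{\left(x \right)}\right) e^{- 2 x}}{5}] = - 2 e^{- 2 x} \sin{\left(x \right)} = f(x).
F(5) = \frac{4 \sin{\left(5 \right)}}{5 e^{10}} + \frac{2 \cos{\left(5 \right)}}{5 e^{10}}; F(0) = \frac{2}{5}.
Integral = F(5) - F(0) = - \frac{2}{5} + \frac{4 \sin{\left(5 \right)}}{5 e^{10}} + \frac{2 \cos{\left(5 \right)}}{5 e^{10}}.

Antiderivative: F(x) = \frac{2 \left(2 \sin{\left(x \right)} + \cos{\left(x \right)}\right) e^{- 2 x}}{5}; value = - \frac{2}{5} + \frac{4 \sin{\left(5 \right)}}{5 e^{10}} + \frac{2 \cos{\left(5 \right)}}{5 e^{10}}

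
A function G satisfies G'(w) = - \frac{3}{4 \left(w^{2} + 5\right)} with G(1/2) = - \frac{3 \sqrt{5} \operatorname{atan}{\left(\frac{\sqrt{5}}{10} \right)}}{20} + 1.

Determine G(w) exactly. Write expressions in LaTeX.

G(w) = - \frac{3 \sqrt{5} \operatorname{atan}{\left(\frac{\sqrt{5} w}{5} \right)}}{20} + 1

Recover the given G'(w) by differentiating a candidate G(w); any mismatch rules it out.
A general antiderivative is - \frac{3 \sqrt{5} \operatorname{atan}{\left(\frac{\sqrt{5} w}{5} \right)}}{20} + C.
The condition gives C = - \frac{3 \sqrt{5} \operatorname{atan}{\left(\frac{\sqrt{5}}{10} \right)}}{20} + 1 - (- \frac{3 \sqrt{5} \operatorname{atan}{\left(\frac{\sqrt{5}}{10} \right)}}{20}) = 1.
So G(w) = - \frac{3 \sqrt{5} \operatorname{atan}{\left(\frac{\sqrt{5} w}{5} \right)}}{20} + 1.
Check: d/dw[- \frac{3 \sqrt{5} \operatorname{atan}{\left(\frac{\sqrt{5} w}{5} \right)}}{20} + 1] = - \frac{3}{4 w^{2} + 20}, which equals G'(w).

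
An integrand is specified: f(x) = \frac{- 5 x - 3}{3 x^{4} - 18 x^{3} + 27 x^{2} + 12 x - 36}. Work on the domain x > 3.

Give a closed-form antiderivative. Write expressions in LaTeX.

An antiderivative is F(x) = \frac{- 81 \left(x - 2\right) \log{\left(x - 3 \right)} + 82 \left(x - 2\right) \log{\left(x - 2 \right)} - \left(x - 2\right) \log{\left(x + 1 \right)} - 78}{54 \left(x - 2\right)}.

Factor the denominator (3 \left(x - 3\right) \left(x - 2\right)^{2} \left(x + 1\right)) and decompose: f = - \frac{1}{54 \left(x + 1\right)} + \frac{41}{27 \left(x - 2\right)} + \frac{13}{9 \left(x - 2\right)^{2}} - \frac{3}{2 \left(x - 3\right)}; each piece integrates to a log, atan, or power term.
Check: d/dx[\frac{- 81 \left(x - 2\right) \log{\left(x - 3 \right)} + 82 \left(x - 2\right) \log{\left(x - 2 \right)} - \left(x - 2\right) \log{\left(x + 1 \right)} - 78}{54 \left(x - 2\right)}] = \frac{- 5 x - 3}{3 x^{4} - 18 x^{3} + 27 x^{2} + 12 x - 36} = f(x).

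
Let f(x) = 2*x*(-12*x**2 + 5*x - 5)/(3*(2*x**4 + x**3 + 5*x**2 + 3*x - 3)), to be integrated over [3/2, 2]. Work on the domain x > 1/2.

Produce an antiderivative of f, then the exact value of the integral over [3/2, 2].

The denominator factors as 3*(x + 1)*(2*x - 1)*(x**2 + 3); partial fractions split f into directly integrable pieces: -(101*x - 99)/(39*(x**2 + 3)) - 44/(117*(2*x - 1)) - 11/(9*(x + 1)).
F(x) = -22*log(x - 1/2)/117 - 11*log(x + 1)/9 - 101*log(x**2 + 3)/78 + 11*sqrt(3)*atan(sqrt(3)*x/3)/13 is an antiderivative of f.
Check: d/dx[-22*log(x - 1/2)/117 - 11*log(x + 1)/9 - 101*log(x**2 + 3)/78 + 11*sqrt(3)*atan(sqrt(3)*x/3)/13] = (-24*x**3 + 10*x**2 - 10*x)/(6*x**4 + 3*x**3 + 15*x**2 + 9*x - 9), which equals f(x).
F(2) = -101*log(7)/78 - 11*log(3)/9 - 22*log(3/2)/117 + 11*sqrt(3)*atan(2*sqrt(3)/3)/13; F(3/2) = -101*log(21/4)/78 - 11*log(5/2)/9 + 11*sqrt(3)*atan(sqrt(3)/2)/13.
Integral = F(2) - F(3/2) = -101*log(7)/78 - 11*log(3)/9 - 11*sqrt(3)*atan(sqrt(3)/2)/13 - 22*log(3/2)/117 + 11*log(5/2)/9 + 11*sqrt(3)*atan(2*sqrt(3)/3)/13 + 101*log(21/4)/78.

Antiderivative: F(x) = -22*log(x - 1/2)/117 - 11*log(x + 1)/9 - 101*log(x**2 + 3)/78 + 11*sqrt(3)*atan(sqrt(3)*x/3)/13; value = -101*log(7)/78 - 11*log(3)/9 - 11*sqrt(3)*atan(sqrt(3)/2)/13 - 22*log(3/2)/117 + 11*log(5/2)/9 + 11*sqrt(3)*atan(2*sqrt(3)/3)/13 + 101*log(21/4)/78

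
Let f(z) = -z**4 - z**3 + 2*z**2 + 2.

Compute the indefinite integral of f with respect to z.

Integrate term by term and add the pieces.
Check: d/dz[z*(-12*z**4 - 15*z**3 + 40*z**2 + 120)/60] = -z**4 - z**3 + 2*z**2 + 2 = f(z).

F(z) = z*(-12*z**4 - 15*z**3 + 40*z**2 + 120)/60 + C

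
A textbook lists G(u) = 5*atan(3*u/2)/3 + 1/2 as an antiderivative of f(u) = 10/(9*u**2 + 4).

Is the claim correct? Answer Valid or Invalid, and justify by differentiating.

d/du[G] = 10/(9*u**2 + 4)
This equals f(u) exactly, so the claim holds.

Valid: G'(u) = f(u).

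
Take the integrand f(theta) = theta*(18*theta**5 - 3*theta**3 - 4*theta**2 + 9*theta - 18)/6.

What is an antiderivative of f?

Since d/dtheta undoes antidifferentiation here, F'(theta) = f(theta) is required of F(theta).
Check: d/dtheta[3*theta**7/7 - theta**5/10 - theta**4/6 + theta**3/2 - 3*theta**2/2] = 3*theta**6 - theta**4/2 - 2*theta**3/3 + 3*theta**2/2 - 3*theta, which equals f(theta).

An antiderivative is F(theta) = 3*theta**7/7 - theta**5/10 - theta**4/6 + theta**3/2 - 3*theta**2/2.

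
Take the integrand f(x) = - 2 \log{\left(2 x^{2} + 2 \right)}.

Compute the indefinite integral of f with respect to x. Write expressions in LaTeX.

Differentiate the proposed F(x) back; it has to land on f(x) exactly.
Check: d/dx[- 2 x \log{\left(2 x^{2} + 2 \right)} + 4 x - 4 \operatorname{atan}{\left(x \right)}] = - 2 \log{\left(x^{2} + 1 \right)} - 2 \log{\left(2 \right)}, which equals f(x).

F(x) = - 2 x \log{\left(2 x^{2} + 2 \right)} + 4 x - 4 \operatorname{atan}{\left(x \right)} + C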